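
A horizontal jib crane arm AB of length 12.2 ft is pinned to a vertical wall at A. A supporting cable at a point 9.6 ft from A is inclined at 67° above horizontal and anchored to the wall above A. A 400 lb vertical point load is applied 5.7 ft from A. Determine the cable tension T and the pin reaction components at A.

T = 258.0 lb, A_x = 100.8 lb, A_y = 162.5 lb

ΣM about A: T·sin67°·9.6 − 400·5.7 = 0 → T = 2280/(9.6·0.920505) = 258.011 ≈ 258.0 lb.
ΣF_x = 0: A_x − T·cos67° = 0 → A_x = 258.011 × 0.390731 = 100.8 lb.
ΣF_y = 0: A_y + T·sin67° − 400 = 0 → A_y = 400 − 258.011 × 0.920505 = 162.5 lb.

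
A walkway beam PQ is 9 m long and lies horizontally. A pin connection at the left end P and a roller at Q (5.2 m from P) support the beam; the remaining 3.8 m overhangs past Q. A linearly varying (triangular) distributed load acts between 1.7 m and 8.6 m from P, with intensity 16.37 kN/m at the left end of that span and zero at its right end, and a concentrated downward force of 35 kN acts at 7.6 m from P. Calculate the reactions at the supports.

Resultant of the triangular load: ½ × 16.37 × 6.9 = 56.4765 kN, acting at 4 m from P (one-third of the span from the peak).
ΣM about P: Q_y·5.2 − (½·16.37·6.9)·4 − 35·7.6 = 0 → Q_y = 491.906/5.2 = 94.5973 ≈ 94.60 kN.
ΣF_y = 0: P_y + 94.5973 − ½·16.37·6.9 − 35 = 0 → P_y = -3.121 kN.
ΣF_x = 0: no horizontal applied forces, so P_x = 0.

P_x = 0, P_y = -3.121 kN, Q_y = 94.60 kN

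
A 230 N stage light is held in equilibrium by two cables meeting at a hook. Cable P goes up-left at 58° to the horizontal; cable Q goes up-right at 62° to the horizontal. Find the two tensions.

ΣF_x = 0: −T_P·cos58° + T_Q·cos62° = 0 → T_Q = 1.12876·T_P.
ΣF_y = 0: T_P·sin58° + T_Q·sin62° = 230.
Substitute: T_P·(0.848048 + 1.12876·0.882948) = 230 → T_P = 124.683 ≈ 124.7 N.
Then T_Q = 1.12876 × 124.683 = 140.7 N.

T_P = 124.7 N, T_Q = 140.7 N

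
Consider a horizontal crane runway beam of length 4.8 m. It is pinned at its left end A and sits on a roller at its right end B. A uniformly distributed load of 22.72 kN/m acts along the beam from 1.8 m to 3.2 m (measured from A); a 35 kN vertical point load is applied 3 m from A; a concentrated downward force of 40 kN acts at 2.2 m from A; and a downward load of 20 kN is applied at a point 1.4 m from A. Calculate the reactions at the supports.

A_x = 0, A_y = 64.20 kN, B_y = 62.61 kN

Resultant of the distributed load: 22.72 × 1.4 = 31.808 kN at 2.5 m from A.
Moments about A: B_y·4.8 − (22.72·1.4)·2.5 − 35·3 − 40·2.2 − 20·1.4 = 0 → B_y = 300.52/4.8 = 62.6083 ≈ 62.61 kN.
ΣF_y = 0: A_y + 62.6083 − 22.72·1.4 − 35 − 40 − 20 = 0 → A_y = 64.20 kN.
ΣF_x = 0: no horizontal applied forces, so A_x = 0.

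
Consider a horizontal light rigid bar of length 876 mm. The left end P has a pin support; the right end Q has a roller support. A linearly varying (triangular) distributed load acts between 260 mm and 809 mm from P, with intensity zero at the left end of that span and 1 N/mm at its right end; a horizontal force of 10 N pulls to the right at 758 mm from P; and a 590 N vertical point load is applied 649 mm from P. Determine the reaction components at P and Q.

P_x = -10.00 N, P_y = 231.2 N, Q_y = 633.3 N

Resultant of the triangular load: ½ × 1 × 549 = 274.5 N, acting at 626 mm from P (one-third of the span from the peak).
ΣM about P: Q_y·876 − (½·1·549)·626 − 590·649 = 0 → Q_y = 554747/876 = 633.273 ≈ 633.3 N.
ΣF_y = 0: P_y + 633.273 − ½·1·549 − 590 = 0 → P_y = 231.2 N.
ΣF_x = 0: P_x + 10 = 0 → P_x = -10.00 N.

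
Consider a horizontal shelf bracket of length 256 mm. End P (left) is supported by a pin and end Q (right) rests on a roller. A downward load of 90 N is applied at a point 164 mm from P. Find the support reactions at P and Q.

ΣM about P: Q_y·256 − 90·164 = 0 → Q_y = 14760/256 = 57.6562 ≈ 57.66 N.
ΣF_y = 0: P_y + 57.6562 − 90 = 0 → P_y = 32.34 N.
ΣF_x = 0: no horizontal applied forces, so P_x = 0.

P_x = 0, P_y = 32.34 N, Q_y = 57.66 N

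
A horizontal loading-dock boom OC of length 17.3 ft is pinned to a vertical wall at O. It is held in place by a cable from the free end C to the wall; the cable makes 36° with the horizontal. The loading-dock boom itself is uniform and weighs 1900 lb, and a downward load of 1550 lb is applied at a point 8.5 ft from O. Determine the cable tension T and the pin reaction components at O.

T = 2912 lb, O_x = 2356 lb, O_y = 1738 lb

ΣM about O: T·sin36°·17.3 − 1900·8.65 − 1550·8.5 = 0 → T = 29610/(17.3·0.587785) = 2911.88 ≈ 2912 lb.
ΣF_x = 0: O_x − T·cos36° = 0 → O_x = 2911.88 × 0.809017 = 2356 lb.
ΣF_y = 0: O_y + T·sin36° − 1900 − 1550 = 0 → O_y = 3450 − 2911.88 × 0.587785 = 1738 lb.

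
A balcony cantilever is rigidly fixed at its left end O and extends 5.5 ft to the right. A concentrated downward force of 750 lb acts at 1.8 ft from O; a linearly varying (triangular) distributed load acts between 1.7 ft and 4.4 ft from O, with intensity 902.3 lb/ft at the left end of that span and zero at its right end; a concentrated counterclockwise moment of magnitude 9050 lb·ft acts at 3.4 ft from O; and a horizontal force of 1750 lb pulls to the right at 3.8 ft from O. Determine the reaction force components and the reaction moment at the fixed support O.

O_x = -1750 lb, O_y = 1968 lb, M_O = -4533 lb·ft

Resultant of the triangular load: ½ × 902.3 × 2.7 = 1218.105 lb, acting at 2.6 ft from O (one-third of the span from the peak).
ΣF_x = 0: O_x + 1750 = 0 → O_x = -1750 lb.
ΣF_y = 0: O_y − 750 − ½·902.3·2.7 = 0 → O_y = 1968 lb.
ΣM about O: M_O − 750·1.8 − (½·902.3·2.7)·2.6 + 9050 = 0 → M_O = -4533 lb·ft.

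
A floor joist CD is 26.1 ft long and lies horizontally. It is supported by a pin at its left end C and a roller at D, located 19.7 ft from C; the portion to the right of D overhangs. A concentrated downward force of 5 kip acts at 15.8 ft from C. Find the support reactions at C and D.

Taking moments about C: D_y·19.7 − 5·15.8 = 0 → D_y = 79/19.7 = 4.01015 ≈ 4.010 kip.
ΣF_y = 0: C_y + 4.01015 − 5 = 0 → C_y = 0.9898 kip.
ΣF_x = 0: no horizontal applied forces, so C_x = 0.

C_x = 0, C_y = 0.9898 kip, D_y = 4.010 kip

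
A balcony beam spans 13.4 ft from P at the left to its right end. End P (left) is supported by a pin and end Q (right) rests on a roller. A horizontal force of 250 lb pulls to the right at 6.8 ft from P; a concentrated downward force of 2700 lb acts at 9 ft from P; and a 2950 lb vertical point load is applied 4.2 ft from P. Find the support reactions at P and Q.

P_x = -250.0 lb, P_y = 2912 lb, Q_y = 2738 lb

Taking moments about P: Q_y·13.4 − 2700·9 − 2950·4.2 = 0 → Q_y = 36690/13.4 = 2738.06 ≈ 2738 lb.
ΣF_y = 0: P_y + 2738.06 − 2700 − 2950 = 0 → P_y = 2912 lb.
ΣF_x = 0: P_x + 250 = 0 → P_x = -250.0 lb.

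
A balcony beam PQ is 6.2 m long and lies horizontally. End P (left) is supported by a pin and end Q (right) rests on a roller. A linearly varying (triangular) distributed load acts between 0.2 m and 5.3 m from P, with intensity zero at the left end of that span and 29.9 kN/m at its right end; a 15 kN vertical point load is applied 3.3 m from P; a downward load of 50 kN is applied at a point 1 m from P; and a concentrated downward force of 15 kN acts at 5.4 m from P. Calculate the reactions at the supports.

P_x = 0, P_y = 82.86 kN, Q_y = 73.38 kN

Resultant of the triangular load: ½ × 29.9 × 5.1 = 76.245 kN, acting at 3.6 m from P (one-third of the span from the peak).
Moments about P: Q_y·6.2 − (½·29.9·5.1)·3.6 − 15·3.3 − 50·1 − 15·5.4 = 0 → Q_y = 454.982/6.2 = 73.3842 ≈ 73.38 kN.
ΣF_y = 0: P_y + 73.3842 − ½·29.9·5.1 − 15 − 50 − 15 = 0 → P_y = 82.86 kN.
ΣF_x = 0: no horizontal applied forces, so P_x = 0.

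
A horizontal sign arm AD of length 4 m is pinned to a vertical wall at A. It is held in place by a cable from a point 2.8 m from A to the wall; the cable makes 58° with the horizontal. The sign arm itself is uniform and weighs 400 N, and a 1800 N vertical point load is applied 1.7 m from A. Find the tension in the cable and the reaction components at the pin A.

ΣM about A: T·sin58°·2.8 − 400·2 − 1800·1.7 = 0 → T = 3860/(2.8·0.848048) = 1625.58 ≈ 1626 N.
ΣF_x = 0: A_x − T·cos58° = 0 → A_x = 1625.58 × 0.529919 = 861.4 N.
ΣF_y = 0: A_y + T·sin58° − 400 − 1800 = 0 → A_y = 2200 − 1625.58 × 0.848048 = 821.4 N.

T = 1626 N, A_x = 861.4 N, A_y = 821.4 N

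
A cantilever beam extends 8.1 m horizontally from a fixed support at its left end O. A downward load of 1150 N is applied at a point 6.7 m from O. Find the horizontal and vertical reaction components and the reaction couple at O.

O_x = 0, O_y = 1150 N, M_O = 7705 N·m

ΣF_x = 0: O_x = 0.
ΣF_y = 0: O_y − 1150 = 0 → O_y = 1150 N.
ΣM about O: M_O − 1150·6.7 = 0 → M_O = 7705 N·m.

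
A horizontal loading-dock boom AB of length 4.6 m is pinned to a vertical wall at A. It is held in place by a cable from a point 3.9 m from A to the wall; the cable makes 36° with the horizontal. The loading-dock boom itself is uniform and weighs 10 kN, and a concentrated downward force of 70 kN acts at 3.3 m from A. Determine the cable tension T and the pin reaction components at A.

ΣM about A: T·sin36°·3.9 − 10·2.3 − 70·3.3 = 0 → T = 254/(3.9·0.587785) = 110.803 ≈ 110.8 kN.
ΣF_x = 0: A_x − T·cos36° = 0 → A_x = 110.803 × 0.809017 = 89.64 kN.
ΣF_y = 0: A_y + T·sin36° − 10 − 70 = 0 → A_y = 80 − 110.803 × 0.587785 = 14.87 kN.

T = 110.8 kN, A_x = 89.64 kN, A_y = 14.87 kN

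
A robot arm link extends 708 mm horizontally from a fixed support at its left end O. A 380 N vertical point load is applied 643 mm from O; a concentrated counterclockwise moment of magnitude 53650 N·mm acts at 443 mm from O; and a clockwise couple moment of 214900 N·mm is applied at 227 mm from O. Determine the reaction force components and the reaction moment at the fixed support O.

O_x = 0, O_y = 380.0 N, M_O = 405600 N·mm

ΣF_x = 0: O_x = 0.
ΣF_y = 0: O_y − 380 = 0 → O_y = 380.0 N.
ΣM about O: M_O − 380·643 + 53650 − 214900 = 0 → M_O = 405600 N·mm.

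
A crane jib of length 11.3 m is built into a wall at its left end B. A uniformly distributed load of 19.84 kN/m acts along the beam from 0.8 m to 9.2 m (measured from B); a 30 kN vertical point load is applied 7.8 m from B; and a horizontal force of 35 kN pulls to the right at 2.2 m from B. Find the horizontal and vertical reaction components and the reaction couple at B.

B_x = -35.00 kN, B_y = 196.7 kN, M_B = 1067 kN·m

Resultant of the distributed load: 19.84 × 8.4 = 166.656 kN at 5 m from B.
ΣF_x = 0: B_x + 35 = 0 → B_x = -35.00 kN.
ΣF_y = 0: B_y − 19.84·8.4 − 30 = 0 → B_y = 196.7 kN.
ΣM about B: M_B − (19.84·8.4)·5 − 30·7.8 = 0 → M_B = 1067 kN·m.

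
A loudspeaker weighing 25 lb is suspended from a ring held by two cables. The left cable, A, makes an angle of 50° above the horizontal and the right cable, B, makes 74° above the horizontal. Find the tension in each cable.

ΣF_x = 0: −T_A·cos50° + T_B·cos74° = 0 → T_B = 2.332·T_A.
ΣF_y = 0: T_A·sin50° + T_B·sin74° = 25.
Substitute: T_A·(0.766044 + 2.332·0.961262) = 25 → T_A = 8.31198 ≈ 8.312 lb.
Then T_B = 2.332 × 8.31198 = 19.38 lb.

T_A = 8.312 lb, T_B = 19.38 lb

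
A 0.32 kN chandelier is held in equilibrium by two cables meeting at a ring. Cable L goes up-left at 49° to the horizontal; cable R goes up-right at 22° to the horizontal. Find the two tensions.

ΣF_x = 0: −T_L·cos49° + T_R·cos22° = 0 → T_R = 0.707582·T_L.
ΣF_y = 0: T_L·sin49° + T_R·sin22° = 0.32.
Substitute: T_L·(0.75471 + 0.707582·0.374607) = 0.32 → T_L = 0.313795 ≈ 0.3138 kN.
Then T_R = 0.707582 × 0.313795 = 0.2220 kN.

T_L = 0.3138 kN, T_R = 0.2220 kN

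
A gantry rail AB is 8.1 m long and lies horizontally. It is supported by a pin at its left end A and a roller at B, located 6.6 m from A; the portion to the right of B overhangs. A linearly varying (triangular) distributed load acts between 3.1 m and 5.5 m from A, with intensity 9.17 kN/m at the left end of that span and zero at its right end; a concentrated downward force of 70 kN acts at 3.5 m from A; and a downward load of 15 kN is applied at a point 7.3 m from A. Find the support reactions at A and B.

Resultant of the triangular load: ½ × 9.17 × 2.4 = 11.004 kN, acting at 3.9 m from A (one-third of the span from the peak).
Taking moments about A: B_y·6.6 − (½·9.17·2.4)·3.9 − 70·3.5 − 15·7.3 = 0 → B_y = 397.4156/6.6 = 60.2145 ≈ 60.21 kN.
ΣF_y = 0: A_y + 60.2145 − ½·9.17·2.4 − 70 − 15 = 0 → A_y = 35.79 kN.
ΣF_x = 0: no horizontal applied forces, so A_x = 0.

A_x = 0, A_y = 35.79 kN, B_y = 60.21 kN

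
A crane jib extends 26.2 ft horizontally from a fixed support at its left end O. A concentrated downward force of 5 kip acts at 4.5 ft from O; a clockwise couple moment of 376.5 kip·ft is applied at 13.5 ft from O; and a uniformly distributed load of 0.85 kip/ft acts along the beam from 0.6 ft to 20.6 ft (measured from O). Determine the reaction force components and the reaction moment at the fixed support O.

O_x = 0, O_y = 22.00 kip, M_O = 579.2 kip·ft

Resultant of the distributed load: 0.85 × 20 = 17 kip at 10.6 ft from O.
ΣF_x = 0: O_x = 0.
ΣF_y = 0: O_y − 5 − 0.85·20 = 0 → O_y = 22.00 kip.
ΣM about O: M_O − 5·4.5 − 376.5 − (0.85·20)·10.6 = 0 → M_O = 579.2 kip·ft.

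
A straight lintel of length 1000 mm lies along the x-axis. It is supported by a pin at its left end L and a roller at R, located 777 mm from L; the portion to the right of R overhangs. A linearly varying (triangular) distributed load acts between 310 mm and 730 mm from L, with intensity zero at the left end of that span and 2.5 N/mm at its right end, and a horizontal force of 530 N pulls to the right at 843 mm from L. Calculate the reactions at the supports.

L_x = -530.0 N, L_y = 126.4 N, R_y = 398.6 N

Resultant of the triangular load: ½ × 2.5 × 420 = 525 N, acting at 590 mm from L (one-third of the span from the peak).
ΣM about L: R_y·777 − (½·2.5·420)·590 = 0 → R_y = 309750/777 = 398.649 ≈ 398.6 N.
ΣF_y = 0: L_y + 398.649 − ½·2.5·420 = 0 → L_y = 126.4 N.
ΣF_x = 0: L_x + 530 = 0 → L_x = -530.0 N.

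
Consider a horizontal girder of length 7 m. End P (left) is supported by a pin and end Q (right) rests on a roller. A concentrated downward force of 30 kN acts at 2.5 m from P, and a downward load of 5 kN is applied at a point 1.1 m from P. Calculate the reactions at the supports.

P_x = 0, P_y = 23.50 kN, Q_y = 11.50 kN

Moments about P: Q_y·7 − 30·2.5 − 5·1.1 = 0 → Q_y = 80.5/7 = 11.50 kN.
ΣF_y = 0: P_y + 11.5 − 30 − 5 = 0 → P_y = 23.50 kN.
ΣF_x = 0: no horizontal applied forces, so P_x = 0.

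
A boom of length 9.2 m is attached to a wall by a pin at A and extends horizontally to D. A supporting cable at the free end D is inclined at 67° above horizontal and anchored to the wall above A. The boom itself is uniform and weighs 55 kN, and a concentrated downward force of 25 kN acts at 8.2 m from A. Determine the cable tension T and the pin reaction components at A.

ΣM about A: T·sin67°·9.2 − 55·4.6 − 25·8.2 = 0 → T = 458/(9.2·0.920505) = 54.0818 ≈ 54.08 kN.
ΣF_x = 0: A_x − T·cos67° = 0 → A_x = 54.0818 × 0.390731 = 21.13 kN.
ΣF_y = 0: A_y + T·sin67° − 55 − 25 = 0 → A_y = 80 − 54.0818 × 0.920505 = 30.22 kN.

T = 54.08 kN, A_x = 21.13 kN, A_y = 30.22 kN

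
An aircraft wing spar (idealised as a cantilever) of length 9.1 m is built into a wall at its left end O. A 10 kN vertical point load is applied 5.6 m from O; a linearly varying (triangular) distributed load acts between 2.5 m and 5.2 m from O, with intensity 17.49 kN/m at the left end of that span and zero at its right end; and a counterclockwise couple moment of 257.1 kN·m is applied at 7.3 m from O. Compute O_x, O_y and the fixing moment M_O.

O_x = 0, O_y = 33.61 kN, M_O = -120.8 kN·m

Resultant of the triangular load: ½ × 17.49 × 2.7 = 23.6115 kN, acting at 3.4 m from O (one-third of the span from the peak).
ΣF_x = 0: O_x = 0.
ΣF_y = 0: O_y − 10 − ½·17.49·2.7 = 0 → O_y = 33.61 kN.
ΣM about O: M_O − 10·5.6 − (½·17.49·2.7)·3.4 + 257.1 = 0 → M_O = -120.8 kN·m.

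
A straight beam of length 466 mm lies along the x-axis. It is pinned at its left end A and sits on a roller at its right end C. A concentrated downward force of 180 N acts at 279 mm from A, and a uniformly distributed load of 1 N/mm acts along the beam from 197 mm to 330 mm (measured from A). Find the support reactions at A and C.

Resultant of the distributed load: 1 × 133 = 133 N at 263.5 mm from A.
Moments about A: C_y·466 − 180·279 − (1·133)·263.5 = 0 → C_y = 85265.5/466 = 182.973 ≈ 183.0 N.
ΣF_y = 0: A_y + 182.973 − 180 − 1·133 = 0 → A_y = 130.0 N.
ΣF_x = 0: no horizontal applied forces, so A_x = 0.

A_x = 0, A_y = 130.0 N, C_y = 183.0 N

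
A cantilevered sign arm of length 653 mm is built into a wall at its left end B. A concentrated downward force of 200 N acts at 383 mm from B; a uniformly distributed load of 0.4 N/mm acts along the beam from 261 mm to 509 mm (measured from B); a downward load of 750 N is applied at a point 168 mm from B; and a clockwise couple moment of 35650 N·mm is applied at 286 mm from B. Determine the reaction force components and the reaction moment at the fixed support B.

Resultant of the distributed load: 0.4 × 248 = 99.2 N at 385 mm from B.
ΣF_x = 0: B_x = 0.
ΣF_y = 0: B_y − 200 − 0.4·248 − 750 = 0 → B_y = 1049 N.
ΣM about B: M_B − 200·383 − (0.4·248)·385 − 750·168 − 35650 = 0 → M_B = 276400 N·mm.

B_x = 0, B_y = 1049 N, M_B = 276400 N·mm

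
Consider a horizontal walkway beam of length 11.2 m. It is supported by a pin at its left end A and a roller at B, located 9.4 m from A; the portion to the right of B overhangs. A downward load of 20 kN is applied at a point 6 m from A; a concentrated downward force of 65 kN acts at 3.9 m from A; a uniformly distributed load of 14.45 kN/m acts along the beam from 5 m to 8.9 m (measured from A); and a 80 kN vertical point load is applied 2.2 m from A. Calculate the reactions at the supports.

A_x = 0, A_y = 121.2 kN, B_y = 100.1 kN

Resultant of the distributed load: 14.45 × 3.9 = 56.355 kN at 6.95 m from A.
ΣM about A: B_y·9.4 − 20·6 − 65·3.9 − (14.45·3.9)·6.95 − 80·2.2 = 0 → B_y = 941.16725/9.4 = 100.124 ≈ 100.1 kN.
ΣF_y = 0: A_y + 100.124 − 20 − 65 − 14.45·3.9 − 80 = 0 → A_y = 121.2 kN.
ΣF_x = 0: no horizontal applied forces, so A_x = 0.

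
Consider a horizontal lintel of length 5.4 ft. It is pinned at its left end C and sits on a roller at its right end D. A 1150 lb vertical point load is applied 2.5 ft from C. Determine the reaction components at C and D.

Moments about C: D_y·5.4 − 1150·2.5 = 0 → D_y = 2875/5.4 = 532.407 ≈ 532.4 lb.
ΣF_y = 0: C_y + 532.407 − 1150 = 0 → C_y = 617.6 lb.
ΣF_x = 0: no horizontal applied forces, so C_x = 0.

C_x = 0, C_y = 617.6 lb, D_y = 532.4 lb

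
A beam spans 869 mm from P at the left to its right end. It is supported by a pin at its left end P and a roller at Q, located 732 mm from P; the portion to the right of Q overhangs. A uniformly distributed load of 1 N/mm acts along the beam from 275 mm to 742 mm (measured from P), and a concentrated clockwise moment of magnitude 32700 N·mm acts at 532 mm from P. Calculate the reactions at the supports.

Resultant of the distributed load: 1 × 467 = 467 N at 508.5 mm from P.
Taking moments about P: Q_y·732 − (1·467)·508.5 − 32700 = 0 → Q_y = 270169.5/732 = 369.084 ≈ 369.1 N.
ΣF_y = 0: P_y + 369.084 − 1·467 = 0 → P_y = 97.92 N.
ΣF_x = 0: no horizontal applied forces, so P_x = 0.

P_x = 0, P_y = 97.92 N, Q_y = 369.1 N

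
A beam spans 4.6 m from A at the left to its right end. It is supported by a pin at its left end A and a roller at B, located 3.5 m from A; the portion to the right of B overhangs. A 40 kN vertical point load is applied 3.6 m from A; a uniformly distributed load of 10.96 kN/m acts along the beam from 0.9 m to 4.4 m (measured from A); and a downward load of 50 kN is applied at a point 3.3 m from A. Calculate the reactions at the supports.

A_x = 0, A_y = 11.03 kN, B_y = 117.3 kN

Resultant of the distributed load: 10.96 × 3.5 = 38.36 kN at 2.65 m from A.
Taking moments about A: B_y·3.5 − 40·3.6 − (10.96·3.5)·2.65 − 50·3.3 = 0 → B_y = 410.654/3.5 = 117.33 ≈ 117.3 kN.
ΣF_y = 0: A_y + 117.33 − 40 − 10.96·3.5 − 50 = 0 → A_y = 11.03 kN.
ΣF_x = 0: no horizontal applied forces, so A_x = 0.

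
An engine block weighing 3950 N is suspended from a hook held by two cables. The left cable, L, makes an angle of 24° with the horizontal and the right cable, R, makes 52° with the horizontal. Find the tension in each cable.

T_L = 2506 N, T_R = 3719 N

ΣF_x = 0: −T_L·cos24° + T_R·cos52° = 0 → T_R = 1.48384·T_L.
ΣF_y = 0: T_L·sin24° + T_R·sin52° = 3950.
Substitute: T_L·(0.406737 + 1.48384·0.788011) = 3950 → T_L = 2506.31 ≈ 2506 N.
Then T_R = 1.48384 × 2506.31 = 3719 N.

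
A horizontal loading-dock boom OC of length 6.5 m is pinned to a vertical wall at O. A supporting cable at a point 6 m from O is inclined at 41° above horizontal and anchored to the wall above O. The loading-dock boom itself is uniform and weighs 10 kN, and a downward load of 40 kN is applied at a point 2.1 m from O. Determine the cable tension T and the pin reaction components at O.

ΣM about O: T·sin41°·6 − 10·3.25 − 40·2.1 = 0 → T = 116.5/(6·0.656059) = 29.5959 ≈ 29.60 kN.
ΣF_x = 0: O_x − T·cos41° = 0 → O_x = 29.5959 × 0.75471 = 22.34 kN.
ΣF_y = 0: O_y + T·sin41° − 10 − 40 = 0 → O_y = 50 − 29.5959 × 0.656059 = 30.58 kN.

T = 29.60 kN, O_x = 22.34 kN, O_y = 30.58 kN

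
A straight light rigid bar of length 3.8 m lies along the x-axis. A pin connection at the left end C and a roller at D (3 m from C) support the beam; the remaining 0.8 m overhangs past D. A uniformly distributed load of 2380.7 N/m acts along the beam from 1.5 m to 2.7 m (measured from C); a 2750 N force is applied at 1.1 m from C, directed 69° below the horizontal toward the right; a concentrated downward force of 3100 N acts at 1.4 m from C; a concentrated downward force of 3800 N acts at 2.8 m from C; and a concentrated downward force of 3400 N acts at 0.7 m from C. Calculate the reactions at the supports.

C_x = -985.5 N, C_y = 6996 N, D_y = 8728 N

Resultant of the distributed load: 2380.7 × 1.2 = 2856.84 N at 2.1 m from C.
ΣM about C: D_y·3 − (2380.7·1.2)·2.1 − 2750·sin69°·1.1 − 3100·1.4 − 3800·2.8 − 3400·0.7 = 0 → D_y = 26183.4/3 = 8727.8 ≈ 8728 N.
ΣF_y = 0: C_y + 8727.8 − 2380.7·1.2 − 2750·sin69° − 3100 − 3800 − 3400 = 0 → C_y = 6996 N.
ΣF_x = 0: C_x + 2750·cos69° = 0 → C_x = -985.5 N.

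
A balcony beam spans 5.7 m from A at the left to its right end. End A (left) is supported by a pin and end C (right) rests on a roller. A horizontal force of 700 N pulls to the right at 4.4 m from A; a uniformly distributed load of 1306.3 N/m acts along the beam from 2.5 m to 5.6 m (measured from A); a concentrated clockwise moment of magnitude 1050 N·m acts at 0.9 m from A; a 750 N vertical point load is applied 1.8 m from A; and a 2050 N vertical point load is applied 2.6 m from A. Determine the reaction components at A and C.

Resultant of the distributed load: 1306.3 × 3.1 = 4049.53 N at 4.05 m from A.
Moments about A: C_y·5.7 − (1306.3·3.1)·4.05 − 1050 − 750·1.8 − 2050·2.6 = 0 → C_y = 24130.5965/5.7 = 4233.44 ≈ 4233 N.
ΣF_y = 0: A_y + 4233.44 − 1306.3·3.1 − 750 − 2050 = 0 → A_y = 2616 N.
ΣF_x = 0: A_x + 700 = 0 → A_x = -700.0 N.

A_x = -700.0 N, A_y = 2616 N, C_y = 4233 N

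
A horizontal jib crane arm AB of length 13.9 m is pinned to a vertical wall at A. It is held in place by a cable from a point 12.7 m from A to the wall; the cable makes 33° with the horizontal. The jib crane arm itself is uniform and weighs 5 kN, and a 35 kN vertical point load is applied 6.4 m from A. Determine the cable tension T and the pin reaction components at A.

ΣM about A: T·sin33°·12.7 − 5·6.95 − 35·6.4 = 0 → T = 258.75/(12.7·0.544639) = 37.4083 ≈ 37.41 kN.
ΣF_x = 0: A_x − T·cos33° = 0 → A_x = 37.4083 × 0.838671 = 31.37 kN.
ΣF_y = 0: A_y + T·sin33° − 5 − 35 = 0 → A_y = 40 − 37.4083 × 0.544639 = 19.63 kN.

T = 37.41 kN, A_x = 31.37 kN, A_y = 19.63 kN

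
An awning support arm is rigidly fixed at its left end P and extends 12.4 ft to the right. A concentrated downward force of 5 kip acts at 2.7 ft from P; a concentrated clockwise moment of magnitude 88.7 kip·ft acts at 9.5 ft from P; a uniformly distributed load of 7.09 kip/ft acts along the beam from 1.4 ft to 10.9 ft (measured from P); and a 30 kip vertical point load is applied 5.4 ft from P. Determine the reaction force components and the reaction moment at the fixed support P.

P_x = 0, P_y = 102.4 kip, M_P = 678.4 kip·ft

Resultant of the distributed load: 7.09 × 9.5 = 67.355 kip at 6.15 ft from P.
ΣF_x = 0: P_x = 0.
ΣF_y = 0: P_y − 5 − 7.09·9.5 − 30 = 0 → P_y = 102.4 kip.
ΣM about P: M_P − 5·2.7 − 88.7 − (7.09·9.5)·6.15 − 30·5.4 = 0 → M_P = 678.4 kip·ft.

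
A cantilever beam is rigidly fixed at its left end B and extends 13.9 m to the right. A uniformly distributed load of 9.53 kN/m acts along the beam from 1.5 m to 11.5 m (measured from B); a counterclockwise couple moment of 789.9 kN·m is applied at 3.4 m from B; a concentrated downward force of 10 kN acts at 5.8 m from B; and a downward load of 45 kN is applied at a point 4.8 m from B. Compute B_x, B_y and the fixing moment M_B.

Resultant of the distributed load: 9.53 × 10 = 95.3 kN at 6.5 m from B.
ΣF_x = 0: B_x = 0.
ΣF_y = 0: B_y − 9.53·10 − 10 − 45 = 0 → B_y = 150.3 kN.
ΣM about B: M_B − (9.53·10)·6.5 + 789.9 − 10·5.8 − 45·4.8 = 0 → M_B = 103.5 kN·m.

B_x = 0, B_y = 150.3 kN, M_B = 103.5 kN·m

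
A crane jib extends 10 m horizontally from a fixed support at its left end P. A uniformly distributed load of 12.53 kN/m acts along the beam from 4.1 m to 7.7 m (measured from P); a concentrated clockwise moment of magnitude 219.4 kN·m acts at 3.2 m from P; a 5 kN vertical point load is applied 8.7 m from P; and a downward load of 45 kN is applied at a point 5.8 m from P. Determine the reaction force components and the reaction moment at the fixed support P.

P_x = 0, P_y = 95.11 kN, M_P = 790.0 kN·m

Resultant of the distributed load: 12.53 × 3.6 = 45.108 kN at 5.9 m from P.
ΣF_x = 0: P_x = 0.
ΣF_y = 0: P_y − 12.53·3.6 − 5 − 45 = 0 → P_y = 95.11 kN.
ΣM about P: M_P − (12.53·3.6)·5.9 − 219.4 − 5·8.7 − 45·5.8 = 0 → M_P = 790.0 kN·m.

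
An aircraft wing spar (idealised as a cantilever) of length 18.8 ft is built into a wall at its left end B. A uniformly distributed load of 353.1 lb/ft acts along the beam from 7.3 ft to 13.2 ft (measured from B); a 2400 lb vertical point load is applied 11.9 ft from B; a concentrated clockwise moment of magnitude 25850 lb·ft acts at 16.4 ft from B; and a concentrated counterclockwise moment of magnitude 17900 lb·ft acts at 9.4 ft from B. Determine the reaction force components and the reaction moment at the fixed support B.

Resultant of the distributed load: 353.1 × 5.9 = 2083.29 lb at 10.25 ft from B.
ΣF_x = 0: B_x = 0.
ΣF_y = 0: B_y − 353.1·5.9 − 2400 = 0 → B_y = 4483 lb.
ΣM about B: M_B − (353.1·5.9)·10.25 − 2400·11.9 − 25850 + 17900 = 0 → M_B = 57860 lb·ft.

B_x = 0, B_y = 4483 lb, M_B = 57860 lb·ft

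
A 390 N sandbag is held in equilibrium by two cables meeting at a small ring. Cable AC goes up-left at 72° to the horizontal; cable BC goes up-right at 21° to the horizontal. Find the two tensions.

ΣF_x = 0: −T_AC·cos72° + T_BC·cos21° = 0 → T_BC = 0.331002·T_AC.
ΣF_y = 0: T_AC·sin72° + T_BC·sin21° = 390.
Substitute: T_AC·(0.951057 + 0.331002·0.358368) = 390 → T_AC = 364.596 ≈ 364.6 N.
Then T_BC = 0.331002 × 364.596 = 120.7 N.

T_AC = 364.6 N, T_BC = 120.7 N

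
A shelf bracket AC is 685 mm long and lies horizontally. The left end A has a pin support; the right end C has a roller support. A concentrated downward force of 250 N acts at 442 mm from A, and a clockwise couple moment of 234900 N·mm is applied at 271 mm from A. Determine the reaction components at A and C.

Moments about A: C_y·685 − 250·442 − 234900 = 0 → C_y = 345400/685 = 504.234 ≈ 504.2 N.
ΣF_y = 0: A_y + 504.234 − 250 = 0 → A_y = -254.2 N.
ΣF_x = 0: no horizontal applied forces, so A_x = 0.

A_x = 0, A_y = -254.2 N, C_y = 504.2 N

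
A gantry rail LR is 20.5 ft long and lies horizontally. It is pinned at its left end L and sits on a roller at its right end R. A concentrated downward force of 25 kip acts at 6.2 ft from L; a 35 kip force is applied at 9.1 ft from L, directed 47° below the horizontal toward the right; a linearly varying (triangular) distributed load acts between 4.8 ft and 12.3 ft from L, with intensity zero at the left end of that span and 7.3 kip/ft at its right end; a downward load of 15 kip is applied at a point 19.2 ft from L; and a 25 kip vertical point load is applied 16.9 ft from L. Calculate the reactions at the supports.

L_x = -23.87 kip, L_y = 51.30 kip, R_y = 66.67 kip

Resultant of the triangular load: ½ × 7.3 × 7.5 = 27.375 kip, acting at 9.8 ft from L (one-third of the span from the peak).
Moments about L: R_y·20.5 − 25·6.2 − 35·sin47°·9.1 − (½·7.3·7.5)·9.8 − 15·19.2 − 25·16.9 = 0 → R_y = 1366.71/20.5 = 66.6688 ≈ 66.67 kip.
ΣF_y = 0: L_y + 66.6688 − 25 − 35·sin47° − ½·7.3·7.5 − 15 − 25 = 0 → L_y = 51.30 kip.
ΣF_x = 0: L_x + 35·cos47° = 0 → L_x = -23.87 kip.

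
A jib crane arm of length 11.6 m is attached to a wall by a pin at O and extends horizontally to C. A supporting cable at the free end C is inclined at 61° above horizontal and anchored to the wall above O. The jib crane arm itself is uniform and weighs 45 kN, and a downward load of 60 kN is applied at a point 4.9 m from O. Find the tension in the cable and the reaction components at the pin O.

ΣM about O: T·sin61°·11.6 − 45·5.8 − 60·4.9 = 0 → T = 555/(11.6·0.87462) = 54.7036 ≈ 54.70 kN.
ΣF_x = 0: O_x − T·cos61° = 0 → O_x = 54.7036 × 0.48481 = 26.52 kN.
ΣF_y = 0: O_y + T·sin61° − 45 − 60 = 0 → O_y = 105 − 54.7036 × 0.87462 = 57.16 kN.

T = 54.70 kN, O_x = 26.52 kN, O_y = 57.16 kN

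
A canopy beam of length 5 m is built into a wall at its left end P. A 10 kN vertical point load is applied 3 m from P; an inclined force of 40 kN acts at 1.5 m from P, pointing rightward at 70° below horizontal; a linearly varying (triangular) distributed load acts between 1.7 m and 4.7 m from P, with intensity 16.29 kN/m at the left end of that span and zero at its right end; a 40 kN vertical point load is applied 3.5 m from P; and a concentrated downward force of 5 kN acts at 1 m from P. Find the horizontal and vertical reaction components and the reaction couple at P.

Resultant of the triangular load: ½ × 16.29 × 3 = 24.435 kN, acting at 2.7 m from P (one-third of the span from the peak).
ΣF_x = 0: P_x + 40·cos70° = 0 → P_x = -13.68 kN.
ΣF_y = 0: P_y − 10 − 40·sin70° − ½·16.29·3 − 40 − 5 = 0 → P_y = 117.0 kN.
ΣM about P: M_P − 10·3 − 40·sin70°·1.5 − (½·16.29·3)·2.7 − 40·3.5 − 5·1 = 0 → M_P = 297.4 kN·m.

P_x = -13.68 kN, P_y = 117.0 kN, M_P = 297.4 kN·m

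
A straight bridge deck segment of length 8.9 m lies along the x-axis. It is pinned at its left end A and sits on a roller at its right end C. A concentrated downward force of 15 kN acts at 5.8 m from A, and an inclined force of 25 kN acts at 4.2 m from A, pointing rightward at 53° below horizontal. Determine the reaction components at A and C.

ΣM about A: C_y·8.9 − 15·5.8 − 25·sin53°·4.2 = 0 → C_y = 170.857/8.9 = 19.1974 ≈ 19.20 kN.
ΣF_y = 0: A_y + 19.1974 − 15 − 25·sin53° = 0 → A_y = 15.77 kN.
ΣF_x = 0: A_x + 25·cos53° = 0 → A_x = -15.05 kN.

A_x = -15.05 kN, A_y = 15.77 kN, C_y = 19.20 kN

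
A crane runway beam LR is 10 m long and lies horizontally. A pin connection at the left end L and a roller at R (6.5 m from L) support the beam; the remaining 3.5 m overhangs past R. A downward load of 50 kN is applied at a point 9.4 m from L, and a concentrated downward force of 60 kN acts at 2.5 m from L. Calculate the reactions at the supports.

L_x = 0, L_y = 14.62 kN, R_y = 95.38 kN

Moments about L: R_y·6.5 − 50·9.4 − 60·2.5 = 0 → R_y = 620/6.5 = 95.3846 ≈ 95.38 kN.
ΣF_y = 0: L_y + 95.3846 − 50 − 60 = 0 → L_y = 14.62 kN.
ΣF_x = 0: no horizontal applied forces, so L_x = 0.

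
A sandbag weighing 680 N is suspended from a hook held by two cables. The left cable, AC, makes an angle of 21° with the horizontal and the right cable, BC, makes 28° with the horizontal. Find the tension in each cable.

ΣF_x = 0: −T_AC·cos21° + T_BC·cos28° = 0 → T_BC = 1.05735·T_AC.
ΣF_y = 0: T_AC·sin21° + T_BC·sin28° = 680.
Substitute: T_AC·(0.358368 + 1.05735·0.469472) = 680 → T_AC = 795.541 ≈ 795.5 N.
Then T_BC = 1.05735 × 795.541 = 841.2 N.

T_AC = 795.5 N, T_BC = 841.2 N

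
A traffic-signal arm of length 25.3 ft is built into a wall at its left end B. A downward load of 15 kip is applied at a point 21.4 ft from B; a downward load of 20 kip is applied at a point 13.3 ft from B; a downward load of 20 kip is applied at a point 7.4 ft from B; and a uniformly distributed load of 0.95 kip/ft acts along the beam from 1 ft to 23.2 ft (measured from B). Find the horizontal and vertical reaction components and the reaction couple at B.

Resultant of the distributed load: 0.95 × 22.2 = 21.09 kip at 12.1 ft from B.
ΣF_x = 0: B_x = 0.
ΣF_y = 0: B_y − 15 − 20 − 20 − 0.95·22.2 = 0 → B_y = 76.09 kip.
ΣM about B: M_B − 15·21.4 − 20·13.3 − 20·7.4 − (0.95·22.2)·12.1 = 0 → M_B = 990.2 kip·ft.

B_x = 0, B_y = 76.09 kip, M_B = 990.2 kip·ft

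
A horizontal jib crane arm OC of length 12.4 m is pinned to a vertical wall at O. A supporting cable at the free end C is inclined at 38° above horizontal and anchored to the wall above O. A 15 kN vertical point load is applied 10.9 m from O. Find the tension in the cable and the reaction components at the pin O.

T = 21.42 kN, O_x = 16.88 kN, O_y = 1.815 kN

ΣM about O: T·sin38°·12.4 − 15·10.9 = 0 → T = 163.5/(12.4·0.615661) = 21.4168 ≈ 21.42 kN.
ΣF_x = 0: O_x − T·cos38° = 0 → O_x = 21.4168 × 0.788011 = 16.88 kN.
ΣF_y = 0: O_y + T·sin38° − 15 = 0 → O_y = 15 − 21.4168 × 0.615661 = 1.815 kN.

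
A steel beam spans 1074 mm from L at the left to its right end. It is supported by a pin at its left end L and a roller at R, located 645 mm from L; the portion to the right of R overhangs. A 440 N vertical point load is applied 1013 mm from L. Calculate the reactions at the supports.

ΣM about L: R_y·645 − 440·1013 = 0 → R_y = 445720/645 = 691.039 ≈ 691.0 N.
ΣF_y = 0: L_y + 691.039 − 440 = 0 → L_y = -251.0 N.
ΣF_x = 0: no horizontal applied forces, so L_x = 0.

L_x = 0, L_y = -251.0 N, R_y = 691.0 N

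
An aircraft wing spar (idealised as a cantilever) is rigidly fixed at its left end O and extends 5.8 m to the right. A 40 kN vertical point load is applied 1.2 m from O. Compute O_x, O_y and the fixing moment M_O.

ΣF_x = 0: O_x = 0.
ΣF_y = 0: O_y − 40 = 0 → O_y = 40.00 kN.
ΣM about O: M_O − 40·1.2 = 0 → M_O = 48.00 kN·m.

O_x = 0, O_y = 40.00 kN, M_O = 48.00 kN·m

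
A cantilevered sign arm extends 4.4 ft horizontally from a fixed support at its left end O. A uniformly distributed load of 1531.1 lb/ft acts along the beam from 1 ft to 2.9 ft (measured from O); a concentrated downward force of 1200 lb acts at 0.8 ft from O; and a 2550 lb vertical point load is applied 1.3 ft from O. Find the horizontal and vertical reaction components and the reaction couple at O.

Resultant of the distributed load: 1531.1 × 1.9 = 2909.09 lb at 1.95 ft from O.
ΣF_x = 0: O_x = 0.
ΣF_y = 0: O_y − 1531.1·1.9 − 1200 − 2550 = 0 → O_y = 6659 lb.
ΣM about O: M_O − (1531.1·1.9)·1.95 − 1200·0.8 − 2550·1.3 = 0 → M_O = 9948 lb·ft.

O_x = 0, O_y = 6659 lb, M_O = 9948 lb·ft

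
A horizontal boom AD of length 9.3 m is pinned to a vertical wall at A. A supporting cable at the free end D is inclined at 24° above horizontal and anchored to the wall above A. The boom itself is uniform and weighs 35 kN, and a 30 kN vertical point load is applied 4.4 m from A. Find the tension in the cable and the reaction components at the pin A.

ΣM about A: T·sin24°·9.3 − 35·4.65 − 30·4.4 = 0 → T = 294.75/(9.3·0.406737) = 77.9215 ≈ 77.92 kN.
ΣF_x = 0: A_x − T·cos24° = 0 → A_x = 77.9215 × 0.913545 = 71.18 kN.
ΣF_y = 0: A_y + T·sin24° − 35 − 30 = 0 → A_y = 65 − 77.9215 × 0.406737 = 33.31 kN.

T = 77.92 kN, A_x = 71.18 kN, A_y = 33.31 kN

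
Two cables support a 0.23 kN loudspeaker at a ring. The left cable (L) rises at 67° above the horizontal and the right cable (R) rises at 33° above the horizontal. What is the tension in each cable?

T_L = 0.1959 kN, T_R = 0.09125 kN

ΣF_x = 0: −T_L·cos67° + T_R·cos33° = 0 → T_R = 0.465893·T_L.
ΣF_y = 0: T_L·sin67° + T_R·sin33° = 0.23.
Substitute: T_L·(0.920505 + 0.465893·0.544639) = 0.23 → T_L = 0.19587 ≈ 0.1959 kN.
Then T_R = 0.465893 × 0.19587 = 0.09125 kN.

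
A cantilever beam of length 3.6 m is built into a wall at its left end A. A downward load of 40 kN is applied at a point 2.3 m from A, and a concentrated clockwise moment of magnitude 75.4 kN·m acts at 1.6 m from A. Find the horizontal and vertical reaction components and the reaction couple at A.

A_x = 0, A_y = 40.00 kN, M_A = 167.4 kN·m

ΣF_x = 0: A_x = 0.
ΣF_y = 0: A_y − 40 = 0 → A_y = 40.00 kN.
ΣM about A: M_A − 40·2.3 − 75.4 = 0 → M_A = 167.4 kN·m.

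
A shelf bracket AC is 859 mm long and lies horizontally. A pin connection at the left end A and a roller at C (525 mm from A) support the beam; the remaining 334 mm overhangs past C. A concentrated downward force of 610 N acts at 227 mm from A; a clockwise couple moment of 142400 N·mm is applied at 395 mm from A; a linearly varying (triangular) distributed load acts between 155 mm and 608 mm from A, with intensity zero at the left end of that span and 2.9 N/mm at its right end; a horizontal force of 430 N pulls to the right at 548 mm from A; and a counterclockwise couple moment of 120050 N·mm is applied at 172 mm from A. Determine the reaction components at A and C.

Resultant of the triangular load: ½ × 2.9 × 453 = 656.85 N, acting at 457 mm from A (one-third of the span from the peak).
Taking moments about A: C_y·525 − 610·227 − 142400 − (½·2.9·453)·457 + 120050 = 0 → C_y = 461000.45/525 = 878.096 ≈ 878.1 N.
ΣF_y = 0: A_y + 878.096 − 610 − ½·2.9·453 = 0 → A_y = 388.8 N.
ΣF_x = 0: A_x + 430 = 0 → A_x = -430.0 N.

A_x = -430.0 N, A_y = 388.8 N, C_y = 878.1 N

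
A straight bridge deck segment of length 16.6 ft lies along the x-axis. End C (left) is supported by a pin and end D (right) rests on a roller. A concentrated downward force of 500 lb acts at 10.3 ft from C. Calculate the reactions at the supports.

Taking moments about C: D_y·16.6 − 500·10.3 = 0 → D_y = 5150/16.6 = 310.241 ≈ 310.2 lb.
ΣF_y = 0: C_y + 310.241 − 500 = 0 → C_y = 189.8 lb.
ΣF_x = 0: no horizontal applied forces, so C_x = 0.

C_x = 0, C_y = 189.8 lb, D_y = 310.2 lb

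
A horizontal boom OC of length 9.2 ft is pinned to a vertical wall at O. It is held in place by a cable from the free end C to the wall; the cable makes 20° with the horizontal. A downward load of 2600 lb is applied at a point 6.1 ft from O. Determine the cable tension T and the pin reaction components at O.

ΣM about O: T·sin20°·9.2 − 2600·6.1 = 0 → T = 15860/(9.2·0.34202) = 5040.39 ≈ 5040 lb.
ΣF_x = 0: O_x − T·cos20° = 0 → O_x = 5040.39 × 0.939693 = 4736 lb.
ΣF_y = 0: O_y + T·sin20° − 2600 = 0 → O_y = 2600 − 5040.39 × 0.34202 = 876.1 lb.

T = 5040 lb, O_x = 4736 lb, O_y = 876.1 lb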